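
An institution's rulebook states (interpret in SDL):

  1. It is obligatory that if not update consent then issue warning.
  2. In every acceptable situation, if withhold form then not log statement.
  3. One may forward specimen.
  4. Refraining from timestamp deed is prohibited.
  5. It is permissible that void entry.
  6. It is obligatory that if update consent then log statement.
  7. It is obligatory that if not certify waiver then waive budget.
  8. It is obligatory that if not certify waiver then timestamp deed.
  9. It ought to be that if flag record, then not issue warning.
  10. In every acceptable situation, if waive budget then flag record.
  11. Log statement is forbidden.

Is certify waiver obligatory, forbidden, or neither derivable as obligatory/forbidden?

Obligatory

F(log_statement) at premise 11 means O(¬log_statement).
The contrapositive of premise 6 (O(update_consent → log_statement)) is O(¬log_statement → ¬update_consent), and O(¬log_statement) is already established, so O(¬update_consent).
Premise 1 is O(¬update_consent → issue_warning); since O(¬update_consent), deontic closure gives O(issue_warning).
Premise 9, O(flag_record → ¬issue_warning), contraposes to O(issue_warning → ¬flag_record); with O(issue_warning) we get O(¬flag_record).
Premise 10, O(waive_budget → flag_record), contraposes to O(¬flag_record → ¬waive_budget); with O(¬flag_record) we get O(¬waive_budget).
Premise 7 is O(¬certify_waiver → waive_budget); contrapositively O(¬waive_budget → certify_waiver). Since O(¬waive_budget) holds, K gives O(certify_waiver).
Premises 2, 3, 4, 5, 8 do not contribute to this derivation.
Hence certify_waiver is obligatory.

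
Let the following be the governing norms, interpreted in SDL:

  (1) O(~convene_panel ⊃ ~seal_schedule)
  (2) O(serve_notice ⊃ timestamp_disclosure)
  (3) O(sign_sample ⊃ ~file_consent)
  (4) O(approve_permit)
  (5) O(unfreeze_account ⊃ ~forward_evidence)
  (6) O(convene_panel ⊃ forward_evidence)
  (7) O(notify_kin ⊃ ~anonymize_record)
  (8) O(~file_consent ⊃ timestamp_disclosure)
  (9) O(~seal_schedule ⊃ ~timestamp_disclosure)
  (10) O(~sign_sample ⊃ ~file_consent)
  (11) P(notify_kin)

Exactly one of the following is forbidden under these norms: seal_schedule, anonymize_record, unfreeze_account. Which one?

unfreeze_account

Premises 10 and 3 cover both cases: O(~sign_sample ⊃ ~file_consent) and O(sign_sample ⊃ ~file_consent). Since ~sign_sample ∨ sign_sample is a tautology, O(~file_consent) follows.
From O(~file_consent) and premise 8, O(~file_consent ⊃ timestamp_disclosure), we obtain O(timestamp_disclosure).
Premise 9, O(~seal_schedule ⊃ ~timestamp_disclosure), contraposes to O(timestamp_disclosure ⊃ seal_schedule); with O(timestamp_disclosure) we get O(seal_schedule).
Premise 1 is O(~convene_panel ⊃ ~seal_schedule); contrapositively O(seal_schedule ⊃ convene_panel). Since O(seal_schedule) holds, K gives O(convene_panel).
Applying K to premise 6 (O(convene_panel ⊃ forward_evidence)) and O(convene_panel) yields O(forward_evidence).
The contrapositive of premise 5 (O(unfreeze_account ⊃ ~forward_evidence)) is O(forward_evidence ⊃ ~unfreeze_account), and O(forward_evidence) is already established, so O(~unfreeze_account).
So O(~unfreeze_account) holds, i.e. unfreeze_account is forbidden. None of the other listed options is forbidden under the premises.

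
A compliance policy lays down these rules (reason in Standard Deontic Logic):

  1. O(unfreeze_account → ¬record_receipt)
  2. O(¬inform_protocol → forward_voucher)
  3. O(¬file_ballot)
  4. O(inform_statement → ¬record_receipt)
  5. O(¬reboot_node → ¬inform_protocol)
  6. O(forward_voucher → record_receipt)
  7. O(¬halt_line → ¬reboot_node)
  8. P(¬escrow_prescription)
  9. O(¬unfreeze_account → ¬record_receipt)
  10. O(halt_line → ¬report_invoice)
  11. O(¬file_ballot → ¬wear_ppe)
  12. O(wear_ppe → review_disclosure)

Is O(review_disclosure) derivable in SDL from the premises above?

Premise 12 is O(wear_ppe → review_disclosure), but O(wear_ppe) is not derivable from the premises, so it does not yield O(review_disclosure).
No other premise forces O(review_disclosure). An ideal world satisfying every premise can still have review_disclosure false, so O(review_disclosure) is not derivable.

No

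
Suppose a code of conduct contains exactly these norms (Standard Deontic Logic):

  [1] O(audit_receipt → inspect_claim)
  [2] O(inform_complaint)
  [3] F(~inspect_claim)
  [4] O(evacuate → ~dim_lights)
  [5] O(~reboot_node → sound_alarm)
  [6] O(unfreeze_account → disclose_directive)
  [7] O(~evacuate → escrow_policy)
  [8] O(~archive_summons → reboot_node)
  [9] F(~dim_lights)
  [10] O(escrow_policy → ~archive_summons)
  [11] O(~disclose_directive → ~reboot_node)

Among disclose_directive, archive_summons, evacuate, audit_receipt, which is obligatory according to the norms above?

disclose_directive

F(~dim_lights) at premise 9 means O(dim_lights).
Premise 4, O(evacuate → ~dim_lights), contraposes to O(dim_lights → ~evacuate); with O(dim_lights) we get O(~evacuate).
With premise 7, O(~evacuate → escrow_policy), the K-axiom yields O(escrow_policy).
Applying K to premise 10 (O(escrow_policy → ~archive_summons)) and O(escrow_policy) yields O(~archive_summons).
Applying K to premise 8 (O(~archive_summons → reboot_node)) and O(~archive_summons) yields O(reboot_node).
The contrapositive of premise 11 (O(~disclose_directive → ~reboot_node)) is O(reboot_node → disclose_directive), and O(reboot_node) is already established, so O(disclose_directive).
So O(disclose_directive) holds — disclose_directive is obligatory. None of the other listed options is made obligatory by any chain of premises.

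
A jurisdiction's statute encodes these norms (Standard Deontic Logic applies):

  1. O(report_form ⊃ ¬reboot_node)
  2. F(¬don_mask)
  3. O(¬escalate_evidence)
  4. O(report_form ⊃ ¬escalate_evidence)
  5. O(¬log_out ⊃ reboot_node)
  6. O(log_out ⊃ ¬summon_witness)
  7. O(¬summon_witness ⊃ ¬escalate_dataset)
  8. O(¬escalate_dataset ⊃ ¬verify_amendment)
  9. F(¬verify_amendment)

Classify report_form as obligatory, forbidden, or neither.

Forbidden

Premise 9, F(¬verify_amendment), is equivalent to O(verify_amendment).
The contrapositive of premise 8 (O(¬escalate_dataset ⊃ ¬verify_amendment)) is O(verify_amendment ⊃ escalate_dataset), and O(verify_amendment) is already established, so O(escalate_dataset).
Premise 7, O(¬summon_witness ⊃ ¬escalate_dataset), contraposes to O(escalate_dataset ⊃ summon_witness); with O(escalate_dataset) we get O(summon_witness).
Premise 6 is O(log_out ⊃ ¬summon_witness); contrapositively O(summon_witness ⊃ ¬log_out). Since O(summon_witness) holds, K gives O(¬log_out).
From O(¬log_out) and premise 5, O(¬log_out ⊃ reboot_node), we obtain O(reboot_node).
Premise 1 is O(report_form ⊃ ¬reboot_node); contrapositively O(reboot_node ⊃ ¬report_form). Since O(reboot_node) holds, K gives O(¬report_form).
Premises 2, 3, 4 do not contribute to this derivation.
Thus O(¬report_form), which is F(report_form): report_form is forbidden.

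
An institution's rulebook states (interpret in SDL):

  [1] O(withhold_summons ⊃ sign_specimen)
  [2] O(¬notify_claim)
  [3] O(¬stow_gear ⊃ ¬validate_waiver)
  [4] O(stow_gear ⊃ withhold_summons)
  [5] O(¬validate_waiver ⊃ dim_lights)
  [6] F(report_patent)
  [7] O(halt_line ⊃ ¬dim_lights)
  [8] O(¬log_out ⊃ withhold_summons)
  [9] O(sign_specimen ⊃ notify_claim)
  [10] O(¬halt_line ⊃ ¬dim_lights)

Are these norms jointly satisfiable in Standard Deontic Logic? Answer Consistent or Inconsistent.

By case analysis on ¬halt_line: premise 10 gives O(¬halt_line ⊃ ¬dim_lights) and premise 7 gives O(halt_line ⊃ ¬dim_lights), so O(¬dim_lights) either way.
Premise 5, O(¬validate_waiver ⊃ dim_lights), contraposes to O(¬dim_lights ⊃ validate_waiver); with O(¬dim_lights) we get O(validate_waiver).
Premise 3 is O(¬stow_gear ⊃ ¬validate_waiver); contrapositively O(validate_waiver ⊃ stow_gear). Since O(validate_waiver) holds, K gives O(stow_gear).
From O(stow_gear) and premise 4, O(stow_gear ⊃ withhold_summons), we obtain O(withhold_summons).
With premise 1, O(withhold_summons ⊃ sign_specimen), the K-axiom yields O(sign_specimen).
From O(sign_specimen) and premise 9, O(sign_specimen ⊃ notify_claim), we obtain O(notify_claim).
But premise 2 directly asserts O(¬notify_claim).
We now have both O(notify_claim) and O(¬notify_claim) — notify_claim is simultaneously obligatory and forbidden, violating the D-axiom.

Inconsistent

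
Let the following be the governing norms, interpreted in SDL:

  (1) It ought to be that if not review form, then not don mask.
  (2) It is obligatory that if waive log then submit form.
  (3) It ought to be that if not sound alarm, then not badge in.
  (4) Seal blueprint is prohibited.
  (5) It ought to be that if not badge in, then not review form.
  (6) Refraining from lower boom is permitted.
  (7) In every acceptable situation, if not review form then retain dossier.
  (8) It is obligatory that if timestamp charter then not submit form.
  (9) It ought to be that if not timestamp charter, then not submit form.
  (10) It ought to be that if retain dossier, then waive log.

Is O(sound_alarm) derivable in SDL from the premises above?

Premises 8 and 9 are O(timestamp_charter → ¬submit_form) and O(¬timestamp_charter → ¬submit_form); every ideal world satisfies timestamp_charter or ¬timestamp_charter, so in either case ¬submit_form holds — hence O(¬submit_form).
Premise 2 is O(waive_log → submit_form); contrapositively O(¬submit_form → ¬waive_log). Since O(¬submit_form) holds, K gives O(¬waive_log).
Premise 10 is O(retain_dossier → waive_log); contrapositively O(¬waive_log → ¬retain_dossier). Since O(¬waive_log) holds, K gives O(¬retain_dossier).
Premise 7, O(¬review_form → retain_dossier), contraposes to O(¬retain_dossier → review_form); with O(¬retain_dossier) we get O(review_form).
The contrapositive of premise 5 (O(¬badge_in → ¬review_form)) is O(review_form → badge_in), and O(review_form) is already established, so O(badge_in).
Premise 3 is O(¬sound_alarm → ¬badge_in); contrapositively O(badge_in → sound_alarm). Since O(badge_in) holds, K gives O(sound_alarm).
Premises 1, 4, 6 do not contribute to this derivation.
So O(sound_alarm) follows.

Yes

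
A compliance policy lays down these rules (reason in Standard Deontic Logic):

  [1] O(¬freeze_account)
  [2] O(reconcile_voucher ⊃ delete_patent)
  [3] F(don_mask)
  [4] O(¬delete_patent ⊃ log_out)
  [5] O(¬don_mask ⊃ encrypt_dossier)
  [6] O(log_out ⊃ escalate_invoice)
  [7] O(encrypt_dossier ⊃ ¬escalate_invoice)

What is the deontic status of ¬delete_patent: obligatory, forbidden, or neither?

Premise 3, F(don_mask), is equivalent to O(¬don_mask).
Applying K to premise 5 (O(¬don_mask ⊃ encrypt_dossier)) and O(¬don_mask) yields O(encrypt_dossier).
With premise 7, O(encrypt_dossier ⊃ ¬escalate_invoice), the K-axiom yields O(¬escalate_invoice).
The contrapositive of premise 6 (O(log_out ⊃ escalate_invoice)) is O(¬escalate_invoice ⊃ ¬log_out), and O(¬escalate_invoice) is already established, so O(¬log_out).
Premise 4, O(¬delete_patent ⊃ log_out), contraposes to O(¬log_out ⊃ delete_patent); with O(¬log_out) we get O(delete_patent).
Premises 1, 2 do not contribute to this derivation.
Thus O(delete_patent), which is F(¬delete_patent): ¬delete_patent is forbidden.

Forbidden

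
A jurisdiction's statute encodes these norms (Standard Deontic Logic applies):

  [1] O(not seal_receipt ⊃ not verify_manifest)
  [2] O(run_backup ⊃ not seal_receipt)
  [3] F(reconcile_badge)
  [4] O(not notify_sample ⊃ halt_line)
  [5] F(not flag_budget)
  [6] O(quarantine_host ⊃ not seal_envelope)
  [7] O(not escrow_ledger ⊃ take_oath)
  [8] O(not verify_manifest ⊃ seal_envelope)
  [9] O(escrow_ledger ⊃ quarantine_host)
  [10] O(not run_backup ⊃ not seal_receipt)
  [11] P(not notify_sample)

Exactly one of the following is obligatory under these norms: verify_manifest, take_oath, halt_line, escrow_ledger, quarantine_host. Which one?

Premises 2 and 10 cover both cases: O(run_backup ⊃ not seal_receipt) and O(not run_backup ⊃ not seal_receipt). Since run_backup ∨ not run_backup is a tautology, O(not seal_receipt) follows.
With premise 1, O(not seal_receipt ⊃ not verify_manifest), the K-axiom yields O(not verify_manifest).
Applying K to premise 8 (O(not verify_manifest ⊃ seal_envelope)) and O(not verify_manifest) yields O(seal_envelope).
The contrapositive of premise 6 (O(quarantine_host ⊃ not seal_envelope)) is O(seal_envelope ⊃ not quarantine_host), and O(seal_envelope) is already established, so O(not quarantine_host).
Premise 9 is O(escrow_ledger ⊃ quarantine_host); contrapositively O(not quarantine_host ⊃ not escrow_ledger). Since O(not quarantine_host) holds, K gives O(not escrow_ledger).
From O(not escrow_ledger) and premise 7, O(not escrow_ledger ⊃ take_oath), we obtain O(take_oath).
So O(take_oath) holds — take_oath is obligatory. None of the other listed options is made obligatory by any chain of premises.

take_oath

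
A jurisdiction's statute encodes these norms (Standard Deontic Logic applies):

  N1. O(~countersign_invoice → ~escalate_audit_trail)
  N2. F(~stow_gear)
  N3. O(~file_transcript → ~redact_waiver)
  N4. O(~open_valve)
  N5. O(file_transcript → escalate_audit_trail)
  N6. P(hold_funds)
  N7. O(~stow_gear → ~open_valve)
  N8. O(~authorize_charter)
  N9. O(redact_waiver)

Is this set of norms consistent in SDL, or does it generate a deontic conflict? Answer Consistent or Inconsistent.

Consistent

Premise 7 is O(~stow_gear → ~open_valve); even if O(~open_valve) held, inferring O(~stow_gear) would be affirming the consequent — invalid.
So O(~stow_gear) is not derivable, and the apparent clash with O(stow_gear) does not arise.
A world satisfying every obligation exists (e.g. authorize_charter=false, countersign_invoice=true, escalate_audit_trail=true, file_transcript=true, hold_funds=false, open_valve=false, redact_waiver=true, stow_gear=true); no atom is both obligatory and forbidden, so the set is consistent.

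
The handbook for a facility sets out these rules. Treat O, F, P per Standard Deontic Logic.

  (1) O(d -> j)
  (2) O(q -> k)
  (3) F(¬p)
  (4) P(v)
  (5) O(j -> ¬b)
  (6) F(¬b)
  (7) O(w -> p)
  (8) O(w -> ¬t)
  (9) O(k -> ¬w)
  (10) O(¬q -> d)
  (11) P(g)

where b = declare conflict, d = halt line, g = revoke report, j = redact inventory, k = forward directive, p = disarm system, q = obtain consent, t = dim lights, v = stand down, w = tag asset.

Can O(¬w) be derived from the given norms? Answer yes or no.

Yes

Premise 6 is F(¬b), i.e. O(b).
The contrapositive of premise 5 (O(j -> ¬b)) is O(b -> ¬j), and O(b) is already established, so O(¬j).
Premise 1 is O(d -> j); contrapositively O(¬j -> ¬d). Since O(¬j) holds, K gives O(¬d).
Premise 10, O(¬q -> d), contraposes to O(¬d -> q); with O(¬d) we get O(q).
Premise 2 is O(q -> k); since O(q), deontic closure gives O(k).
From O(k) and premise 9, O(k -> ¬w), we obtain O(¬w).
Premises 3, 4, 7, 8, 11 do not contribute to this derivation.
So O(¬w) follows.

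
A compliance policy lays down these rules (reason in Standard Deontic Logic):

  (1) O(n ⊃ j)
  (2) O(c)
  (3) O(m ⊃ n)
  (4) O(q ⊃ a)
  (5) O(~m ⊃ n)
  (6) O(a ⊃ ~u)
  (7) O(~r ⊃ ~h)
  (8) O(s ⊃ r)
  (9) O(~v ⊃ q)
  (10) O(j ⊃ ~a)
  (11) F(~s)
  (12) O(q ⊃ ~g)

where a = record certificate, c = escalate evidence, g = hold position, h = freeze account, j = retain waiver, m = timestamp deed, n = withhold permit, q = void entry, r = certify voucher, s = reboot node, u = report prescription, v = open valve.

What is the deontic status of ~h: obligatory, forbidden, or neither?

Neither

Premise 7 is O(~r ⊃ ~h), but O(~r) is not derivable from the premises, so it does not yield O(~h).
No premise or chain of K-axiom applications forces O(~h), and none forces O(h). So ~h is neither obligatory nor forbidden under these norms.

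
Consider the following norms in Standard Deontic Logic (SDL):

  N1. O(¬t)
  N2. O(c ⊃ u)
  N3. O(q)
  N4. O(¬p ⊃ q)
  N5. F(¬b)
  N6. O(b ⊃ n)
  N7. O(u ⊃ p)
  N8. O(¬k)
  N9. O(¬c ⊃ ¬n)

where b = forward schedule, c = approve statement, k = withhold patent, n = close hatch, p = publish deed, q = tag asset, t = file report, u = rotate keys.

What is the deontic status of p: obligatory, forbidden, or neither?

F(¬b) at premise 5 means O(b).
Applying K to premise 6 (O(b ⊃ n)) and O(b) yields O(n).
The contrapositive of premise 9 (O(¬c ⊃ ¬n)) is O(n ⊃ c), and O(n) is already established, so O(c).
From O(c) and premise 2, O(c ⊃ u), we obtain O(u).
Applying K to premise 7 (O(u ⊃ p)) and O(u) yields O(p).
Premises 1, 3, 4, 8 do not contribute to this derivation.
Hence p is obligatory.

Obligatory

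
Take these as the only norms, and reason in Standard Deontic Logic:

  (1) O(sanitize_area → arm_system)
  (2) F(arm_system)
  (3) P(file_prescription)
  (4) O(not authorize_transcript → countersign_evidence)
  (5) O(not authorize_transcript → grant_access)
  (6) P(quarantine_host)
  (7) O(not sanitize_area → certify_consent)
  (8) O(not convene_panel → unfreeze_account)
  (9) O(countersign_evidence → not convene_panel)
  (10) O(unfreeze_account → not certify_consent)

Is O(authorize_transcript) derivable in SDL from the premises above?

Premise 2 is F(arm_system), i.e. O(not arm_system).
Premise 1 is O(sanitize_area → arm_system); contrapositively O(not arm_system → not sanitize_area). Since O(not arm_system) holds, K gives O(not sanitize_area).
Premise 7 is O(not sanitize_area → certify_consent); since O(not sanitize_area), deontic closure gives O(certify_consent).
Premise 10 is O(unfreeze_account → not certify_consent); contrapositively O(certify_consent → not unfreeze_account). Since O(certify_consent) holds, K gives O(not unfreeze_account).
Premise 8 is O(not convene_panel → unfreeze_account); contrapositively O(not unfreeze_account → convene_panel). Since O(not unfreeze_account) holds, K gives O(convene_panel).
Premise 9, O(countersign_evidence → not convene_panel), contraposes to O(convene_panel → not countersign_evidence); with O(convene_panel) we get O(not countersign_evidence).
Premise 4, O(not authorize_transcript → countersign_evidence), contraposes to O(not countersign_evidence → authorize_transcript); with O(not countersign_evidence) we get O(authorize_transcript).
Premises 3, 5, 6 do not contribute to this derivation.
So O(authorize_transcript) follows.

Yes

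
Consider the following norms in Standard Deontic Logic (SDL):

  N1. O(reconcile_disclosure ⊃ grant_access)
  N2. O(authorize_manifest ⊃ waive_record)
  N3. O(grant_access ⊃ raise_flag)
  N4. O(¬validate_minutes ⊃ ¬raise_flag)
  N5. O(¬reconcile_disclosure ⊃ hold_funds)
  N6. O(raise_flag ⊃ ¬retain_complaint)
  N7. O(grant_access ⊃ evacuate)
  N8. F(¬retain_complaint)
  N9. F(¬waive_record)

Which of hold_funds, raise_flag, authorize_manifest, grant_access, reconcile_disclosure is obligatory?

Premise 8, F(¬retain_complaint), is equivalent to O(retain_complaint).
Premise 6 is O(raise_flag ⊃ ¬retain_complaint); contrapositively O(retain_complaint ⊃ ¬raise_flag). Since O(retain_complaint) holds, K gives O(¬raise_flag).
Premise 3, O(grant_access ⊃ raise_flag), contraposes to O(¬raise_flag ⊃ ¬grant_access); with O(¬raise_flag) we get O(¬grant_access).
Premise 1, O(reconcile_disclosure ⊃ grant_access), contraposes to O(¬grant_access ⊃ ¬reconcile_disclosure); with O(¬grant_access) we get O(¬reconcile_disclosure).
From O(¬reconcile_disclosure) and premise 5, O(¬reconcile_disclosure ⊃ hold_funds), we obtain O(hold_funds).
So O(hold_funds) holds — hold_funds is obligatory. None of the other listed options is made obligatory by any chain of premises.

hold_funds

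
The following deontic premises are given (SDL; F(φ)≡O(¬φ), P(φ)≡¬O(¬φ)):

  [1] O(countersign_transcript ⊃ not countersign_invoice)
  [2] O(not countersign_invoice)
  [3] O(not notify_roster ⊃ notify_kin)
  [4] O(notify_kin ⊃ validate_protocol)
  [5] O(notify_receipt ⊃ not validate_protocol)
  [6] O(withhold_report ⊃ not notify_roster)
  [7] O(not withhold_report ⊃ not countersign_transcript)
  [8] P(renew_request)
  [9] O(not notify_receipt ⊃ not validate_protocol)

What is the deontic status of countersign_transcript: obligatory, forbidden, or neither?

Forbidden

Premises 9 and 5 cover both cases: O(not notify_receipt ⊃ not validate_protocol) and O(notify_receipt ⊃ not validate_protocol). Since not notify_receipt ∨ notify_receipt is a tautology, O(not validate_protocol) follows.
Premise 4, O(notify_kin ⊃ validate_protocol), contraposes to O(not validate_protocol ⊃ not notify_kin); with O(not validate_protocol) we get O(not notify_kin).
Premise 3, O(not notify_roster ⊃ notify_kin), contraposes to O(not notify_kin ⊃ notify_roster); with O(not notify_kin) we get O(notify_roster).
Premise 6, O(withhold_report ⊃ not notify_roster), contraposes to O(notify_roster ⊃ not withhold_report); with O(notify_roster) we get O(not withhold_report).
Applying K to premise 7 (O(not withhold_report ⊃ not countersign_transcript)) and O(not withhold_report) yields O(not countersign_transcript).
Premises 1, 2, 8 do not contribute to this derivation.
Thus O(not countersign_transcript), which is F(countersign_transcript): countersign_transcript is forbidden.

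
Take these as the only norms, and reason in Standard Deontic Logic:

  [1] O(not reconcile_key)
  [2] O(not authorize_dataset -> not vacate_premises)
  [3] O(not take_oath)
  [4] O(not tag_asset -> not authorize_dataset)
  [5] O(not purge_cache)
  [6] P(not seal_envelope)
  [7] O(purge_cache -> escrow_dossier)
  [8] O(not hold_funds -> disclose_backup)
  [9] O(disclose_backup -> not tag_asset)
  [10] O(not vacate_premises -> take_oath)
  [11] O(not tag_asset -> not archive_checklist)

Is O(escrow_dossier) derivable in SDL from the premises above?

No

Premise 7 is O(purge_cache -> escrow_dossier), but O(purge_cache) is not derivable from the premises, so it does not yield O(escrow_dossier).
No other premise forces O(escrow_dossier). An ideal world satisfying every premise can still have escrow_dossier false, so O(escrow_dossier) is not derivable.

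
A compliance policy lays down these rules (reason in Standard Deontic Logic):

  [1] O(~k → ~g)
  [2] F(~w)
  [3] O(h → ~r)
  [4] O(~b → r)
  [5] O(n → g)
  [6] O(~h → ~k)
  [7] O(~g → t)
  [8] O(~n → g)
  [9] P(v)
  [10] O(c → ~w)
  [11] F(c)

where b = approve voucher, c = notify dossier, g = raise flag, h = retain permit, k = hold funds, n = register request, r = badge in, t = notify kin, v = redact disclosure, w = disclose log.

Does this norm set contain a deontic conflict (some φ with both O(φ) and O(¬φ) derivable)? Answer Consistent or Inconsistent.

Consistent

Premise 10 is O(c → ~w), but O(c) is not derivable from the premises, so it does not yield O(~w).
So O(~w) is not derivable, and the apparent clash with O(w) does not arise.
A world satisfying every obligation exists (e.g. b=true, c=false, g=true, h=true, k=true, n=false, r=false, t=false, v=false, w=true); no atom is both obligatory and forbidden, so the set is consistent.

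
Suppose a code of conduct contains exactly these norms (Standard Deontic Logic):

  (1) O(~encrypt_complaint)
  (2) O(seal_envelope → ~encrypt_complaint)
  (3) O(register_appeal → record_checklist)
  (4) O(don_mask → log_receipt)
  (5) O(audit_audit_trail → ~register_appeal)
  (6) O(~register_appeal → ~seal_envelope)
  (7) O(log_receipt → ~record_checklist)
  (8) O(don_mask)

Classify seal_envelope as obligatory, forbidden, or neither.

Forbidden

Premise 8 states O(don_mask) outright.
Premise 4 is O(don_mask → log_receipt); since O(don_mask), deontic closure gives O(log_receipt).
With premise 7, O(log_receipt → ~record_checklist), the K-axiom yields O(~record_checklist).
Premise 3, O(register_appeal → record_checklist), contraposes to O(~record_checklist → ~register_appeal); with O(~record_checklist) we get O(~register_appeal).
Premise 6 is O(~register_appeal → ~seal_envelope); since O(~register_appeal), deontic closure gives O(~seal_envelope).
Premises 1, 2, 5 do not contribute to this derivation.
Thus O(~seal_envelope), which is F(seal_envelope): seal_envelope is forbidden.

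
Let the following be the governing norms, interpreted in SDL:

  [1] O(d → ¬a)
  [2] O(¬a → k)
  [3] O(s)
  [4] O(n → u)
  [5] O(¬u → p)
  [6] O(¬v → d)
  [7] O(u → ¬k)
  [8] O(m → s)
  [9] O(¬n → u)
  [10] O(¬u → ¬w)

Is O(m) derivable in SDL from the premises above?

No

Premise 8 is O(m → s); even if O(s) held, inferring O(m) would be affirming the consequent — invalid.
No other premise forces O(m). An ideal world satisfying every premise can still have m false, so O(m) is not derivable.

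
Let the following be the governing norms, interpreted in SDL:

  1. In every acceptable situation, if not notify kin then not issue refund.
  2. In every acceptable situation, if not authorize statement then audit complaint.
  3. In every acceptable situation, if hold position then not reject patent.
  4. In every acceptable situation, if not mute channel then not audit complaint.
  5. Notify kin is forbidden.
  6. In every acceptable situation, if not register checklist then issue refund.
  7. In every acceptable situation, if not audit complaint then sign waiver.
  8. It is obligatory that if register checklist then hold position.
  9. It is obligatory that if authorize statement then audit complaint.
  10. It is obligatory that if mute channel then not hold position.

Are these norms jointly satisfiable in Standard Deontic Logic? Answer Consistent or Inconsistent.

Premises 9 and 2 are O(authorize_statement → audit_complaint) and O(¬authorize_statement → audit_complaint); every ideal world satisfies authorize_statement or ¬authorize_statement, so in either case audit_complaint holds — hence O(audit_complaint).
Premise 4 is O(¬mute_channel → ¬audit_complaint); contrapositively O(audit_complaint → mute_channel). Since O(audit_complaint) holds, K gives O(mute_channel).
Premise 10 is O(mute_channel → ¬hold_position); since O(mute_channel), deontic closure gives O(¬hold_position).
Premise 8, O(register_checklist → hold_position), contraposes to O(¬hold_position → ¬register_checklist); with O(¬hold_position) we get O(¬register_checklist).
Premise 6 is O(¬register_checklist → issue_refund); since O(¬register_checklist), deontic closure gives O(issue_refund).
The contrapositive of premise 1 (O(¬notify_kin → ¬issue_refund)) is O(issue_refund → notify_kin), and O(issue_refund) is already established, so O(notify_kin).
However, F(notify_kin) at premise 5 amounts to O(¬notify_kin).
We now have both O(notify_kin) and O(¬notify_kin) — notify_kin is simultaneously obligatory and forbidden, violating the D-axiom.

Inconsistent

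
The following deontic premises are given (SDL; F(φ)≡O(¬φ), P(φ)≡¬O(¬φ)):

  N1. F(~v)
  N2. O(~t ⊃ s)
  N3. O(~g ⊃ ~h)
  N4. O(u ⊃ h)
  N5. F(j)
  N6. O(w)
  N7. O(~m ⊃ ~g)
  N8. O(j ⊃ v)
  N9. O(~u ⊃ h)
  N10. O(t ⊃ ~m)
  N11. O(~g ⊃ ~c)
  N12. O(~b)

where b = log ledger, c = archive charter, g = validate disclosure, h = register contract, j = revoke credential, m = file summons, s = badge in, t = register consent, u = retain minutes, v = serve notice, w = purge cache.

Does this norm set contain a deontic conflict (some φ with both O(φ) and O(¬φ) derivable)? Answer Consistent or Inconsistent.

Premise 8 is O(j ⊃ v); even if O(v) held, inferring O(j) would be affirming the consequent — invalid.
So O(j) is not derivable, and the apparent clash with O(~j) does not arise.
A world satisfying every obligation exists (e.g. b=false, c=false, g=true, h=true, j=false, m=true, s=true, t=false, u=false, v=true, w=true); no atom is both obligatory and forbidden, so the set is consistent.

Consistent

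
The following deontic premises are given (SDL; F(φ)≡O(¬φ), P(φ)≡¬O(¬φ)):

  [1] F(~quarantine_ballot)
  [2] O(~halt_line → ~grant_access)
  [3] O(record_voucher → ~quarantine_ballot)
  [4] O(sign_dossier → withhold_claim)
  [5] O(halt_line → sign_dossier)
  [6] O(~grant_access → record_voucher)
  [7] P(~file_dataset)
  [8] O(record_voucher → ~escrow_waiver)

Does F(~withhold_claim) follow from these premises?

Premise 1, F(~quarantine_ballot), is equivalent to O(quarantine_ballot).
Premise 3 is O(record_voucher → ~quarantine_ballot); contrapositively O(quarantine_ballot → ~record_voucher). Since O(quarantine_ballot) holds, K gives O(~record_voucher).
Premise 6 is O(~grant_access → record_voucher); contrapositively O(~record_voucher → grant_access). Since O(~record_voucher) holds, K gives O(grant_access).
The contrapositive of premise 2 (O(~halt_line → ~grant_access)) is O(grant_access → halt_line), and O(grant_access) is already established, so O(halt_line).
From O(halt_line) and premise 5, O(halt_line → sign_dossier), we obtain O(sign_dossier).
Applying K to premise 4 (O(sign_dossier → withhold_claim)) and O(sign_dossier) yields O(withhold_claim).
Premises 7, 8 do not contribute to this derivation.
So O(withhold_claim) holds, i.e. F(~withhold_claim). The claim follows.

Yes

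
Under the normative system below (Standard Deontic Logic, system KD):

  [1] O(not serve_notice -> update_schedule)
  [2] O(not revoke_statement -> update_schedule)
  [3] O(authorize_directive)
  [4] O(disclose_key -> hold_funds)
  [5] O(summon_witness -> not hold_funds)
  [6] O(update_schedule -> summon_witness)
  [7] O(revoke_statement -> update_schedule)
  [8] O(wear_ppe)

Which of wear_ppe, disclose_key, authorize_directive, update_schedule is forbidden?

By case analysis on not revoke_statement: premise 2 gives O(not revoke_statement -> update_schedule) and premise 7 gives O(revoke_statement -> update_schedule), so O(update_schedule) either way.
Applying K to premise 6 (O(update_schedule -> summon_witness)) and O(update_schedule) yields O(summon_witness).
Premise 5 is O(summon_witness -> not hold_funds); since O(summon_witness), deontic closure gives O(not hold_funds).
Premise 4, O(disclose_key -> hold_funds), contraposes to O(not hold_funds -> not disclose_key); with O(not hold_funds) we get O(not disclose_key).
So O(not disclose_key) holds, i.e. disclose_key is forbidden. None of the other listed options is forbidden under the premises.

disclose_key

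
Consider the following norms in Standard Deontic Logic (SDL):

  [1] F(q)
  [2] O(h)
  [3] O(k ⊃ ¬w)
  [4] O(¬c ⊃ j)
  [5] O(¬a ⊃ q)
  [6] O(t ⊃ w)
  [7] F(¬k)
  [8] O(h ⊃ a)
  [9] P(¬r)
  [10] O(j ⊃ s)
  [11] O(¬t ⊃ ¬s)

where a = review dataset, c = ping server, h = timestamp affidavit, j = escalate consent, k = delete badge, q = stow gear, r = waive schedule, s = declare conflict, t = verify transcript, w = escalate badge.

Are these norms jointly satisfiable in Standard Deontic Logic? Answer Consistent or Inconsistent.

Premise 5 is O(¬a ⊃ q), but O(¬a) is not derivable from the premises, so it does not yield O(q).
So O(q) is not derivable, and the apparent clash with O(¬q) does not arise.
A world satisfying every obligation exists (e.g. a=true, c=true, h=true, j=false, k=true, q=false, r=false, s=false, t=false, w=false); no atom is both obligatory and forbidden, so the set is consistent.

Consistent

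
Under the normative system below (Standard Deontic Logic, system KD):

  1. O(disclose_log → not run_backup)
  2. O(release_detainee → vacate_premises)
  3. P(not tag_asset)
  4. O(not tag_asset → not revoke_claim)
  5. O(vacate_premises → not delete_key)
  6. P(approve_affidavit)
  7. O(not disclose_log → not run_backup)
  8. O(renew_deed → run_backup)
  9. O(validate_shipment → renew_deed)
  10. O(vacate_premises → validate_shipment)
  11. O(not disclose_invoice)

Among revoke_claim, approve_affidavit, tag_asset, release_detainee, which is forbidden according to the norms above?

release_detainee

Premises 7 and 1 cover both cases: O(not disclose_log → not run_backup) and O(disclose_log → not run_backup). Since not disclose_log ∨ disclose_log is a tautology, O(not run_backup) follows.
The contrapositive of premise 8 (O(renew_deed → run_backup)) is O(not run_backup → not renew_deed), and O(not run_backup) is already established, so O(not renew_deed).
The contrapositive of premise 9 (O(validate_shipment → renew_deed)) is O(not renew_deed → not validate_shipment), and O(not renew_deed) is already established, so O(not validate_shipment).
Premise 10, O(vacate_premises → validate_shipment), contraposes to O(not validate_shipment → not vacate_premises); with O(not validate_shipment) we get O(not vacate_premises).
The contrapositive of premise 2 (O(release_detainee → vacate_premises)) is O(not vacate_premises → not release_detainee), and O(not vacate_premises) is already established, so O(not release_detainee).
So O(not release_detainee) holds, i.e. release_detainee is forbidden. None of the other listed options is forbidden under the premises.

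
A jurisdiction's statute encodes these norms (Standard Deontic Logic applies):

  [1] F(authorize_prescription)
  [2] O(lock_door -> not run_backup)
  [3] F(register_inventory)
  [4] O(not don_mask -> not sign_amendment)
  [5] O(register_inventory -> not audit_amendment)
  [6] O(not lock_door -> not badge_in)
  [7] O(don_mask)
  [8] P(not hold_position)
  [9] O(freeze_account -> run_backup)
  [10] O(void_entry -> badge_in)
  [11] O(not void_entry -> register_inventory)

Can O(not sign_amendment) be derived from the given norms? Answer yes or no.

No

Premise 4 is O(not don_mask -> not sign_amendment), but O(not don_mask) is not derivable from the premises, so it does not yield O(not sign_amendment).
No other premise forces O(not sign_amendment). An ideal world satisfying every premise can still have not sign_amendment false, so O(not sign_amendment) is not derivable.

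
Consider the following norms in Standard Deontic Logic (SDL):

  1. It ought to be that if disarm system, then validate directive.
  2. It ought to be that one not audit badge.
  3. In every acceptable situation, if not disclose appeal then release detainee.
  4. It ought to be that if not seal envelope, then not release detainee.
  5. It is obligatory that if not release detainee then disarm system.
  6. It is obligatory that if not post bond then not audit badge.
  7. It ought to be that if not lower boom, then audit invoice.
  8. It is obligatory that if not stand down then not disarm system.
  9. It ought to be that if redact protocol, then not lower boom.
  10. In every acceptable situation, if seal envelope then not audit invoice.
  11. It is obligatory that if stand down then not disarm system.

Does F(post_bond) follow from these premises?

No

Premise 6 is O(¬post_bond → ¬audit_badge); even if O(¬audit_badge) held, inferring O(¬post_bond) would be affirming the consequent — invalid.
No other premise forces O(¬post_bond). An ideal world satisfying every premise can still have post_bond true, so F(post_bond) is not derivable.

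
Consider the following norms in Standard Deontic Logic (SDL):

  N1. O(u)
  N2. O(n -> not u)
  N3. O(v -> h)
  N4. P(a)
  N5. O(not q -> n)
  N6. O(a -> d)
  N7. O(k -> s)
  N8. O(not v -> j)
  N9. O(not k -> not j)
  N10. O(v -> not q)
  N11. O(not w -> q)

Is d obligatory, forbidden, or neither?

Neither

Premise 6 is O(a -> d), but O(a) is not derivable from the premises (the permission P(a) asserts only not O(not a), not O(a)), so it does not yield O(d).
No premise or chain of K-axiom applications forces O(d), and none forces O(not d). So d is neither obligatory nor forbidden under these norms.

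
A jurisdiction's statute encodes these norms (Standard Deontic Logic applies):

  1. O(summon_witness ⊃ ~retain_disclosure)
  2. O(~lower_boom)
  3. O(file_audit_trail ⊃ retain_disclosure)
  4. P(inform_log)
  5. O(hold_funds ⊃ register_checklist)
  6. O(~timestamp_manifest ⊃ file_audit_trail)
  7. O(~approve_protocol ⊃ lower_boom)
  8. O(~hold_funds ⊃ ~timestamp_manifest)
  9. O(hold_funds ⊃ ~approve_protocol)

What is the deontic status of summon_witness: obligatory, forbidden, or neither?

Forbidden

Premise 2 gives O(~lower_boom).
The contrapositive of premise 7 (O(~approve_protocol ⊃ lower_boom)) is O(~lower_boom ⊃ approve_protocol), and O(~lower_boom) is already established, so O(approve_protocol).
Premise 9, O(hold_funds ⊃ ~approve_protocol), contraposes to O(approve_protocol ⊃ ~hold_funds); with O(approve_protocol) we get O(~hold_funds).
From O(~hold_funds) and premise 8, O(~hold_funds ⊃ ~timestamp_manifest), we obtain O(~timestamp_manifest).
From O(~timestamp_manifest) and premise 6, O(~timestamp_manifest ⊃ file_audit_trail), we obtain O(file_audit_trail).
With premise 3, O(file_audit_trail ⊃ retain_disclosure), the K-axiom yields O(retain_disclosure).
The contrapositive of premise 1 (O(summon_witness ⊃ ~retain_disclosure)) is O(retain_disclosure ⊃ ~summon_witness), and O(retain_disclosure) is already established, so O(~summon_witness).
Premises 4, 5 do not contribute to this derivation.
Thus O(~summon_witness), which is F(summon_witness): summon_witness is forbidden.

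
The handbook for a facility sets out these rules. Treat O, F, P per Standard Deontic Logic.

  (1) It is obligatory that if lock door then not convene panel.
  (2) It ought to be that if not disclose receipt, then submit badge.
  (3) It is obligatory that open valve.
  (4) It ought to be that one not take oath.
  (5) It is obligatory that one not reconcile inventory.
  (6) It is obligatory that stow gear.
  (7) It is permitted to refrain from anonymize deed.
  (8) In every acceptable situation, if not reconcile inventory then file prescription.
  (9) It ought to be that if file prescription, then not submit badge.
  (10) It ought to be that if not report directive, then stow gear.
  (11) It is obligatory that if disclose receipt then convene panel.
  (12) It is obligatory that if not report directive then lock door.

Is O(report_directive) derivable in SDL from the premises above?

Yes

Premise 5 states O(¬reconcile_inventory) outright.
With premise 8, O(¬reconcile_inventory → file_prescription), the K-axiom yields O(file_prescription).
Premise 9 is O(file_prescription → ¬submit_badge); since O(file_prescription), deontic closure gives O(¬submit_badge).
Premise 2 is O(¬disclose_receipt → submit_badge); contrapositively O(¬submit_badge → disclose_receipt). Since O(¬submit_badge) holds, K gives O(disclose_receipt).
With premise 11, O(disclose_receipt → convene_panel), the K-axiom yields O(convene_panel).
The contrapositive of premise 1 (O(lock_door → ¬convene_panel)) is O(convene_panel → ¬lock_door), and O(convene_panel) is already established, so O(¬lock_door).
Premise 12, O(¬report_directive → lock_door), contraposes to O(¬lock_door → report_directive); with O(¬lock_door) we get O(report_directive).
Premises 3, 4, 6, 7, 10 do not contribute to this derivation.
So O(report_directive) follows.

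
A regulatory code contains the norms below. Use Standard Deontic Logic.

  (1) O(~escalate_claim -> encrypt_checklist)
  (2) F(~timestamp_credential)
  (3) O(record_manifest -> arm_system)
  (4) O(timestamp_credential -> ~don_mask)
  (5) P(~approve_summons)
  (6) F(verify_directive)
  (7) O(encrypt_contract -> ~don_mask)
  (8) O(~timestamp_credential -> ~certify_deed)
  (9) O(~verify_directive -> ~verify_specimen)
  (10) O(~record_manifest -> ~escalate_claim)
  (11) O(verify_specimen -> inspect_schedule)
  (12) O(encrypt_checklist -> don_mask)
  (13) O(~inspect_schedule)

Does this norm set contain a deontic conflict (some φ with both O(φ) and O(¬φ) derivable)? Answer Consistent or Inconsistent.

Consistent

Premise 11 is O(verify_specimen -> inspect_schedule), but O(verify_specimen) is not derivable from the premises, so it does not yield O(inspect_schedule).
So O(inspect_schedule) is not derivable, and the apparent clash with O(~inspect_schedule) does not arise.
A world satisfying every obligation exists (e.g. approve_summons=false, arm_system=true, certify_deed=false, don_mask=false, encrypt_checklist=false, encrypt_contract=false, escalate_claim=true, inspect_schedule=false, record_manifest=true, timestamp_credential=true, verify_directive=false, verify_specimen=false); no atom is both obligatory and forbidden, so the set is consistent.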